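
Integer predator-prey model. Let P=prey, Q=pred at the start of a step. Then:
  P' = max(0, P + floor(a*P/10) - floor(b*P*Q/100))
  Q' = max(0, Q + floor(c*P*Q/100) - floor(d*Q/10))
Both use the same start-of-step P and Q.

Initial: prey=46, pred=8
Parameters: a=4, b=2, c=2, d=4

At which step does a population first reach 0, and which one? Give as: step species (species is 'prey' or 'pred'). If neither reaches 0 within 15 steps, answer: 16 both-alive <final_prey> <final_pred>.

Answer: 5 prey

Derivation:
Step 1: prey: 46+18-7=57; pred: 8+7-3=12
Step 2: prey: 57+22-13=66; pred: 12+13-4=21
Step 3: prey: 66+26-27=65; pred: 21+27-8=40
Step 4: prey: 65+26-52=39; pred: 40+52-16=76
Step 5: prey: 39+15-59=0; pred: 76+59-30=105
First extinction: prey at step 5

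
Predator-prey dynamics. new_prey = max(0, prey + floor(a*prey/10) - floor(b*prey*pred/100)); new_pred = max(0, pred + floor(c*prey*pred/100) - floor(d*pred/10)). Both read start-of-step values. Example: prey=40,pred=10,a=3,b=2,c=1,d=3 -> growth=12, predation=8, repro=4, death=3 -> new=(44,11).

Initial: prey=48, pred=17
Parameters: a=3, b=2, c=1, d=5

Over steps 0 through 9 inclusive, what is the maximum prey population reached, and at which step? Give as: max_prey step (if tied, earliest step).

Step 1: prey: 48+14-16=46; pred: 17+8-8=17
Step 2: prey: 46+13-15=44; pred: 17+7-8=16
Step 3: prey: 44+13-14=43; pred: 16+7-8=15
Step 4: prey: 43+12-12=43; pred: 15+6-7=14
Step 5: prey: 43+12-12=43; pred: 14+6-7=13
Step 6: prey: 43+12-11=44; pred: 13+5-6=12
Step 7: prey: 44+13-10=47; pred: 12+5-6=11
Step 8: prey: 47+14-10=51; pred: 11+5-5=11
Step 9: prey: 51+15-11=55; pred: 11+5-5=11
Max prey = 55 at step 9

Answer: 55 9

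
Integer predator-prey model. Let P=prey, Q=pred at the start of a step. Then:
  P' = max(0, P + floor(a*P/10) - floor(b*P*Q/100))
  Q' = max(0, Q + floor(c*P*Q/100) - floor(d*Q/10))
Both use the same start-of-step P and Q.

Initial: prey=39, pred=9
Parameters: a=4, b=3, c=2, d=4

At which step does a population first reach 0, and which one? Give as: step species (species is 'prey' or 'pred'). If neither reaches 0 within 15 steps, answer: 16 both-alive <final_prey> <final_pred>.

Step 1: prey: 39+15-10=44; pred: 9+7-3=13
Step 2: prey: 44+17-17=44; pred: 13+11-5=19
Step 3: prey: 44+17-25=36; pred: 19+16-7=28
Step 4: prey: 36+14-30=20; pred: 28+20-11=37
Step 5: prey: 20+8-22=6; pred: 37+14-14=37
Step 6: prey: 6+2-6=2; pred: 37+4-14=27
Step 7: prey: 2+0-1=1; pred: 27+1-10=18
Step 8: prey: 1+0-0=1; pred: 18+0-7=11
Step 9: prey: 1+0-0=1; pred: 11+0-4=7
Step 10: prey: 1+0-0=1; pred: 7+0-2=5
Step 11: prey: 1+0-0=1; pred: 5+0-2=3
Step 12: prey: 1+0-0=1; pred: 3+0-1=2
Step 13: prey: 1+0-0=1; pred: 2+0-0=2
Steps 14-15: state stable at prey=1, pred=2 (no change)
No extinction within 15 steps

Answer: 16 both-alive 1 2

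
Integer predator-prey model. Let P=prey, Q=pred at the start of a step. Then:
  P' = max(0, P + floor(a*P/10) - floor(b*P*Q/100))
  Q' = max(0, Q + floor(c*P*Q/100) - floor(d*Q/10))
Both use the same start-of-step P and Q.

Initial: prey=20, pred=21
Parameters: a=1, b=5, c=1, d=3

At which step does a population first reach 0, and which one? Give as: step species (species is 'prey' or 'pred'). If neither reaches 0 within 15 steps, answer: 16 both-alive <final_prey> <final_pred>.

Step 1: prey: 20+2-21=1; pred: 21+4-6=19
Step 2: prey: 1+0-0=1; pred: 19+0-5=14
Step 3: prey: 1+0-0=1; pred: 14+0-4=10
Step 4: prey: 1+0-0=1; pred: 10+0-3=7
Step 5: prey: 1+0-0=1; pred: 7+0-2=5
Step 6: prey: 1+0-0=1; pred: 5+0-1=4
Step 7: prey: 1+0-0=1; pred: 4+0-1=3
Step 8: prey: 1+0-0=1; pred: 3+0-0=3
Steps 9-15: state stable at prey=1, pred=3 (no change)
No extinction within 15 steps

Answer: 16 both-alive 1 3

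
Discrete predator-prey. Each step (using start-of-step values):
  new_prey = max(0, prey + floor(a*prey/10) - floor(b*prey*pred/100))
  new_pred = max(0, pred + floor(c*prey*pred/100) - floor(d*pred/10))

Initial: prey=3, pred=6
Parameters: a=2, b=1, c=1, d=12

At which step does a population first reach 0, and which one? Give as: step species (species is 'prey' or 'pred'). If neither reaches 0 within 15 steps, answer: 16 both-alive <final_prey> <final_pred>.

Answer: 1 pred

Derivation:
Step 1: prey: 3+0-0=3; pred: 6+0-7=0
First extinction: pred at step 1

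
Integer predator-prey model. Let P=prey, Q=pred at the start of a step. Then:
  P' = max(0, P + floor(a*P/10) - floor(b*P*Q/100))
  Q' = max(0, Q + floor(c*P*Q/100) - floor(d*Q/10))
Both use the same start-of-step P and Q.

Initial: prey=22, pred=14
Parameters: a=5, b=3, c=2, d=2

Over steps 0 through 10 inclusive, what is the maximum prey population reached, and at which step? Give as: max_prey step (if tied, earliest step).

Answer: 24 1

Derivation:
Step 1: prey: 22+11-9=24; pred: 14+6-2=18
Step 2: prey: 24+12-12=24; pred: 18+8-3=23
Step 3: prey: 24+12-16=20; pred: 23+11-4=30
Step 4: prey: 20+10-18=12; pred: 30+12-6=36
Step 5: prey: 12+6-12=6; pred: 36+8-7=37
Step 6: prey: 6+3-6=3; pred: 37+4-7=34
Step 7: prey: 3+1-3=1; pred: 34+2-6=30
Step 8: prey: 1+0-0=1; pred: 30+0-6=24
Step 9: prey: 1+0-0=1; pred: 24+0-4=20
Step 10: prey: 1+0-0=1; pred: 20+0-4=16
Max prey = 24 at step 1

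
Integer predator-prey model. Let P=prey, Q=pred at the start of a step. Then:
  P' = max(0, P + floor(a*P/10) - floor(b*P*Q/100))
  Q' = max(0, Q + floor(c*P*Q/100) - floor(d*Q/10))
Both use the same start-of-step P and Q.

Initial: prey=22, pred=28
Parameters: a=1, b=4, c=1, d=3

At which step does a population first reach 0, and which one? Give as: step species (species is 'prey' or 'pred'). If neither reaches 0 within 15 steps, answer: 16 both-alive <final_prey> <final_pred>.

Answer: 1 prey

Derivation:
Step 1: prey: 22+2-24=0; pred: 28+6-8=26
First extinction: prey at step 1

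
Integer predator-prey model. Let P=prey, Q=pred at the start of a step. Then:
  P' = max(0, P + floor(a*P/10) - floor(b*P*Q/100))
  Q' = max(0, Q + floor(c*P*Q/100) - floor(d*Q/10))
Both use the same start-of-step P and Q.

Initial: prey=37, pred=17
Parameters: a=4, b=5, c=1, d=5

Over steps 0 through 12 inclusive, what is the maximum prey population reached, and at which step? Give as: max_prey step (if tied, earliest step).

Answer: 112 12

Derivation:
Step 1: prey: 37+14-31=20; pred: 17+6-8=15
Step 2: prey: 20+8-15=13; pred: 15+3-7=11
Step 3: prey: 13+5-7=11; pred: 11+1-5=7
Step 4: prey: 11+4-3=12; pred: 7+0-3=4
Step 5: prey: 12+4-2=14; pred: 4+0-2=2
Step 6: prey: 14+5-1=18; pred: 2+0-1=1
Step 7: prey: 18+7-0=25; pred: 1+0-0=1
Step 8: prey: 25+10-1=34; pred: 1+0-0=1
Step 9: prey: 34+13-1=46; pred: 1+0-0=1
Step 10: prey: 46+18-2=62; pred: 1+0-0=1
Step 11: prey: 62+24-3=83; pred: 1+0-0=1
Step 12: prey: 83+33-4=112; pred: 1+0-0=1
Max prey = 112 at step 12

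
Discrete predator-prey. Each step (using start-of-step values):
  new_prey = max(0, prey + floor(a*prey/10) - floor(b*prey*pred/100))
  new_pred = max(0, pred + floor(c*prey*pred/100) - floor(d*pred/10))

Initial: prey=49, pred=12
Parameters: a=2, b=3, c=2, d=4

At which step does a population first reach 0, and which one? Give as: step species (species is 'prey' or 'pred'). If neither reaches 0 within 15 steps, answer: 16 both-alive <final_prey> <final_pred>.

Answer: 16 both-alive 1 2

Derivation:
Step 1: prey: 49+9-17=41; pred: 12+11-4=19
Step 2: prey: 41+8-23=26; pred: 19+15-7=27
Step 3: prey: 26+5-21=10; pred: 27+14-10=31
Step 4: prey: 10+2-9=3; pred: 31+6-12=25
Step 5: prey: 3+0-2=1; pred: 25+1-10=16
Step 6: prey: 1+0-0=1; pred: 16+0-6=10
Step 7: prey: 1+0-0=1; pred: 10+0-4=6
Step 8: prey: 1+0-0=1; pred: 6+0-2=4
Step 9: prey: 1+0-0=1; pred: 4+0-1=3
Step 10: prey: 1+0-0=1; pred: 3+0-1=2
Step 11: prey: 1+0-0=1; pred: 2+0-0=2
Steps 12-15: state stable at prey=1, pred=2 (no change)
No extinction within 15 steps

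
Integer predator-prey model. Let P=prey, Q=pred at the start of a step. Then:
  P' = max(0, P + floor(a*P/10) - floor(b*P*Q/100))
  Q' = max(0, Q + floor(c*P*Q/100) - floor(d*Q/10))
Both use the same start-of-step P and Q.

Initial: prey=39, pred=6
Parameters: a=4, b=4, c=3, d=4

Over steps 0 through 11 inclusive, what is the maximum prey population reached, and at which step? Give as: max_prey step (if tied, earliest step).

Step 1: prey: 39+15-9=45; pred: 6+7-2=11
Step 2: prey: 45+18-19=44; pred: 11+14-4=21
Step 3: prey: 44+17-36=25; pred: 21+27-8=40
Step 4: prey: 25+10-40=0; pred: 40+30-16=54
Step 5: prey: 0+0-0=0; pred: 54+0-21=33
Step 6: prey: 0+0-0=0; pred: 33+0-13=20
Step 7: prey: 0+0-0=0; pred: 20+0-8=12
Step 8: prey: 0+0-0=0; pred: 12+0-4=8
Step 9: prey: 0+0-0=0; pred: 8+0-3=5
Step 10: prey: 0+0-0=0; pred: 5+0-2=3
Step 11: prey: 0+0-0=0; pred: 3+0-1=2
Max prey = 45 at step 1

Answer: 45 1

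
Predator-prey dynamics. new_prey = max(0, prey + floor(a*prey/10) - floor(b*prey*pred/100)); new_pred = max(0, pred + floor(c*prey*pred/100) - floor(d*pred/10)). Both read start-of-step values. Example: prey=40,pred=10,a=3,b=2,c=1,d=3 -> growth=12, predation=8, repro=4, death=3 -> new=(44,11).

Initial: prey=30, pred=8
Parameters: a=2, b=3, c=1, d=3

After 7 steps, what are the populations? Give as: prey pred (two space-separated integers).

Answer: 23 7

Derivation:
Step 1: prey: 30+6-7=29; pred: 8+2-2=8
Step 2: prey: 29+5-6=28; pred: 8+2-2=8
Step 3: prey: 28+5-6=27; pred: 8+2-2=8
Step 4: prey: 27+5-6=26; pred: 8+2-2=8
Step 5: prey: 26+5-6=25; pred: 8+2-2=8
Step 6: prey: 25+5-6=24; pred: 8+2-2=8
Step 7: prey: 24+4-5=23; pred: 8+1-2=7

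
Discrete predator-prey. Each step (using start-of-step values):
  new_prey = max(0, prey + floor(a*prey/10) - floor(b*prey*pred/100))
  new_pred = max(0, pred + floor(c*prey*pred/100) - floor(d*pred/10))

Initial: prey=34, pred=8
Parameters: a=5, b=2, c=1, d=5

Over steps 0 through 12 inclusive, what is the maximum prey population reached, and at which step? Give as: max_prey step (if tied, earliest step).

Answer: 204 6

Derivation:
Step 1: prey: 34+17-5=46; pred: 8+2-4=6
Step 2: prey: 46+23-5=64; pred: 6+2-3=5
Step 3: prey: 64+32-6=90; pred: 5+3-2=6
Step 4: prey: 90+45-10=125; pred: 6+5-3=8
Step 5: prey: 125+62-20=167; pred: 8+10-4=14
Step 6: prey: 167+83-46=204; pred: 14+23-7=30
Step 7: prey: 204+102-122=184; pred: 30+61-15=76
Step 8: prey: 184+92-279=0; pred: 76+139-38=177
Step 9: prey: 0+0-0=0; pred: 177+0-88=89
Step 10: prey: 0+0-0=0; pred: 89+0-44=45
Step 11: prey: 0+0-0=0; pred: 45+0-22=23
Step 12: prey: 0+0-0=0; pred: 23+0-11=12
Max prey = 204 at step 6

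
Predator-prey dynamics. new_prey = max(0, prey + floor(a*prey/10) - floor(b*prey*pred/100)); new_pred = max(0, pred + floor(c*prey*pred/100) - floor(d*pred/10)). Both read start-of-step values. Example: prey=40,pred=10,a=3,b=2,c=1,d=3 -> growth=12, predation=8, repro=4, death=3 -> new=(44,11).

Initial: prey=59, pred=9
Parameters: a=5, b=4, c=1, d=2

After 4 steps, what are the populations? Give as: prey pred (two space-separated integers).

Answer: 19 36

Derivation:
Step 1: prey: 59+29-21=67; pred: 9+5-1=13
Step 2: prey: 67+33-34=66; pred: 13+8-2=19
Step 3: prey: 66+33-50=49; pred: 19+12-3=28
Step 4: prey: 49+24-54=19; pred: 28+13-5=36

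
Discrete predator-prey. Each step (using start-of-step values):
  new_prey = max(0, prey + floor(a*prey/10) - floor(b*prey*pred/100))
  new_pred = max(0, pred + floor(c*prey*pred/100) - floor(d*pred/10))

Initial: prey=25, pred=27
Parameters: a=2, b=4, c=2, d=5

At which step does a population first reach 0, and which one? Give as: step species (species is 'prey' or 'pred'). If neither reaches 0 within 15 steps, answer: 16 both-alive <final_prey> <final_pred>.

Step 1: prey: 25+5-27=3; pred: 27+13-13=27
Step 2: prey: 3+0-3=0; pred: 27+1-13=15
First extinction: prey at step 2

Answer: 2 prey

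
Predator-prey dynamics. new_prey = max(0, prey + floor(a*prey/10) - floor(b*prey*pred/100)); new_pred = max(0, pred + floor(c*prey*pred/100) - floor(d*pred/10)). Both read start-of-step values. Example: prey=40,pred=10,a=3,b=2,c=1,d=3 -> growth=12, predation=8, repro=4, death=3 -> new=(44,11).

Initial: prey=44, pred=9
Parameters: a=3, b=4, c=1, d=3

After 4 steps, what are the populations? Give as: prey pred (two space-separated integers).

Answer: 27 12

Derivation:
Step 1: prey: 44+13-15=42; pred: 9+3-2=10
Step 2: prey: 42+12-16=38; pred: 10+4-3=11
Step 3: prey: 38+11-16=33; pred: 11+4-3=12
Step 4: prey: 33+9-15=27; pred: 12+3-3=12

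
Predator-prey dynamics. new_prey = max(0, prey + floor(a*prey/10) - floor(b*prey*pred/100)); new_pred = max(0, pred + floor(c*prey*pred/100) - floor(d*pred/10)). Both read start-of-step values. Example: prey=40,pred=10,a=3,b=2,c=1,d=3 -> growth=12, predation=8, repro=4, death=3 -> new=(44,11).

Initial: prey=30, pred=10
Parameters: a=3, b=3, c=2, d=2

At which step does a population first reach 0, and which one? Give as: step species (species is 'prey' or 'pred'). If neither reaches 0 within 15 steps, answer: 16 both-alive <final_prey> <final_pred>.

Step 1: prey: 30+9-9=30; pred: 10+6-2=14
Step 2: prey: 30+9-12=27; pred: 14+8-2=20
Step 3: prey: 27+8-16=19; pred: 20+10-4=26
Step 4: prey: 19+5-14=10; pred: 26+9-5=30
Step 5: prey: 10+3-9=4; pred: 30+6-6=30
Step 6: prey: 4+1-3=2; pred: 30+2-6=26
Step 7: prey: 2+0-1=1; pred: 26+1-5=22
Step 8: prey: 1+0-0=1; pred: 22+0-4=18
Step 9: prey: 1+0-0=1; pred: 18+0-3=15
Step 10: prey: 1+0-0=1; pred: 15+0-3=12
Step 11: prey: 1+0-0=1; pred: 12+0-2=10
Step 12: prey: 1+0-0=1; pred: 10+0-2=8
Step 13: prey: 1+0-0=1; pred: 8+0-1=7
Step 14: prey: 1+0-0=1; pred: 7+0-1=6
Step 15: prey: 1+0-0=1; pred: 6+0-1=5
No extinction within 15 steps

Answer: 16 both-alive 1 5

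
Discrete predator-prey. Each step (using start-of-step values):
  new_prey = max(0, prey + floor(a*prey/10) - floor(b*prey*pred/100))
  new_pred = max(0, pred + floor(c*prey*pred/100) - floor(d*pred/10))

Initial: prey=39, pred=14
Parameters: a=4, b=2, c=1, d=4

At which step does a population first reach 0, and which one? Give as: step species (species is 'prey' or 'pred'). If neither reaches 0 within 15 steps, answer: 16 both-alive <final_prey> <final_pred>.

Answer: 16 both-alive 22 8

Derivation:
Step 1: prey: 39+15-10=44; pred: 14+5-5=14
Step 2: prey: 44+17-12=49; pred: 14+6-5=15
Step 3: prey: 49+19-14=54; pred: 15+7-6=16
Step 4: prey: 54+21-17=58; pred: 16+8-6=18
Step 5: prey: 58+23-20=61; pred: 18+10-7=21
Step 6: prey: 61+24-25=60; pred: 21+12-8=25
Step 7: prey: 60+24-30=54; pred: 25+15-10=30
Step 8: prey: 54+21-32=43; pred: 30+16-12=34
Step 9: prey: 43+17-29=31; pred: 34+14-13=35
Step 10: prey: 31+12-21=22; pred: 35+10-14=31
Step 11: prey: 22+8-13=17; pred: 31+6-12=25
Step 12: prey: 17+6-8=15; pred: 25+4-10=19
Step 13: prey: 15+6-5=16; pred: 19+2-7=14
Step 14: prey: 16+6-4=18; pred: 14+2-5=11
Step 15: prey: 18+7-3=22; pred: 11+1-4=8
No extinction within 15 steps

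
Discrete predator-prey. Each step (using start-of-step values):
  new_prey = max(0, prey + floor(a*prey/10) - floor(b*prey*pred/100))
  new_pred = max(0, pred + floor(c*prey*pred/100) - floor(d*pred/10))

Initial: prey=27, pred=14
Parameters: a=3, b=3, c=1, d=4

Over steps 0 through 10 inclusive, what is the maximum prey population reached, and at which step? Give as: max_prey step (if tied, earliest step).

Step 1: prey: 27+8-11=24; pred: 14+3-5=12
Step 2: prey: 24+7-8=23; pred: 12+2-4=10
Step 3: prey: 23+6-6=23; pred: 10+2-4=8
Step 4: prey: 23+6-5=24; pred: 8+1-3=6
Step 5: prey: 24+7-4=27; pred: 6+1-2=5
Step 6: prey: 27+8-4=31; pred: 5+1-2=4
Step 7: prey: 31+9-3=37; pred: 4+1-1=4
Step 8: prey: 37+11-4=44; pred: 4+1-1=4
Step 9: prey: 44+13-5=52; pred: 4+1-1=4
Step 10: prey: 52+15-6=61; pred: 4+2-1=5
Max prey = 61 at step 10

Answer: 61 10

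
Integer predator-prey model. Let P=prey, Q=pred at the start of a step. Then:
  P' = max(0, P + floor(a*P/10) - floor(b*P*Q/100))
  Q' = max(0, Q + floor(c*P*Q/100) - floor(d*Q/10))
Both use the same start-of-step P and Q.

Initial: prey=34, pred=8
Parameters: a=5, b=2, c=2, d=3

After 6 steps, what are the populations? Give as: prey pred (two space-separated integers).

Step 1: prey: 34+17-5=46; pred: 8+5-2=11
Step 2: prey: 46+23-10=59; pred: 11+10-3=18
Step 3: prey: 59+29-21=67; pred: 18+21-5=34
Step 4: prey: 67+33-45=55; pred: 34+45-10=69
Step 5: prey: 55+27-75=7; pred: 69+75-20=124
Step 6: prey: 7+3-17=0; pred: 124+17-37=104

Answer: 0 104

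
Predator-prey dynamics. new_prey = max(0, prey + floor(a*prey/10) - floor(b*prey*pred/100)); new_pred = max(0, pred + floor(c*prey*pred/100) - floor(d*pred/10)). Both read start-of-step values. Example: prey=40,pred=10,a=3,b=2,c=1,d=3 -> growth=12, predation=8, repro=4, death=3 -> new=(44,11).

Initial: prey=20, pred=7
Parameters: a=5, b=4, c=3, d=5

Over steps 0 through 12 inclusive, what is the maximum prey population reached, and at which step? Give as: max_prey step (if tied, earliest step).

Answer: 32 3

Derivation:
Step 1: prey: 20+10-5=25; pred: 7+4-3=8
Step 2: prey: 25+12-8=29; pred: 8+6-4=10
Step 3: prey: 29+14-11=32; pred: 10+8-5=13
Step 4: prey: 32+16-16=32; pred: 13+12-6=19
Step 5: prey: 32+16-24=24; pred: 19+18-9=28
Step 6: prey: 24+12-26=10; pred: 28+20-14=34
Step 7: prey: 10+5-13=2; pred: 34+10-17=27
Step 8: prey: 2+1-2=1; pred: 27+1-13=15
Step 9: prey: 1+0-0=1; pred: 15+0-7=8
Step 10: prey: 1+0-0=1; pred: 8+0-4=4
Step 11: prey: 1+0-0=1; pred: 4+0-2=2
Step 12: prey: 1+0-0=1; pred: 2+0-1=1
Max prey = 32 at step 3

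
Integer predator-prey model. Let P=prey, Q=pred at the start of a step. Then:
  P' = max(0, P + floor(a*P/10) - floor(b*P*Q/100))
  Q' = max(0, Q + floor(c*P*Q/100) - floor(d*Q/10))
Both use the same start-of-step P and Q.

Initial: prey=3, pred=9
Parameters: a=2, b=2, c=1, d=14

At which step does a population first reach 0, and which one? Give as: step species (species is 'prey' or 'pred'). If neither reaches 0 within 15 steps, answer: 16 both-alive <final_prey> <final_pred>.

Answer: 1 pred

Derivation:
Step 1: prey: 3+0-0=3; pred: 9+0-12=0
First extinction: pred at step 1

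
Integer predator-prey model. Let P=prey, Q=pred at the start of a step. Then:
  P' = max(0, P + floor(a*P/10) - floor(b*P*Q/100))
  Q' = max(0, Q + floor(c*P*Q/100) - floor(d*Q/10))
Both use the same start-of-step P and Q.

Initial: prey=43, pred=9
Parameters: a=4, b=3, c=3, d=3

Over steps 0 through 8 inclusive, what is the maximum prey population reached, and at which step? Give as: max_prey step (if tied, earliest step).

Answer: 49 1

Derivation:
Step 1: prey: 43+17-11=49; pred: 9+11-2=18
Step 2: prey: 49+19-26=42; pred: 18+26-5=39
Step 3: prey: 42+16-49=9; pred: 39+49-11=77
Step 4: prey: 9+3-20=0; pred: 77+20-23=74
Step 5: prey: 0+0-0=0; pred: 74+0-22=52
Step 6: prey: 0+0-0=0; pred: 52+0-15=37
Step 7: prey: 0+0-0=0; pred: 37+0-11=26
Step 8: prey: 0+0-0=0; pred: 26+0-7=19
Max prey = 49 at step 1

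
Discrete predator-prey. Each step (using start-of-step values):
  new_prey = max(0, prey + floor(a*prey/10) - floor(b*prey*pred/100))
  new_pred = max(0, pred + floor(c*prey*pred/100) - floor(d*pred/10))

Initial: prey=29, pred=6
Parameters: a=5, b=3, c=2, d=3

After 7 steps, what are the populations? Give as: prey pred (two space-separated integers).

Answer: 0 48

Derivation:
Step 1: prey: 29+14-5=38; pred: 6+3-1=8
Step 2: prey: 38+19-9=48; pred: 8+6-2=12
Step 3: prey: 48+24-17=55; pred: 12+11-3=20
Step 4: prey: 55+27-33=49; pred: 20+22-6=36
Step 5: prey: 49+24-52=21; pred: 36+35-10=61
Step 6: prey: 21+10-38=0; pred: 61+25-18=68
Step 7: prey: 0+0-0=0; pred: 68+0-20=48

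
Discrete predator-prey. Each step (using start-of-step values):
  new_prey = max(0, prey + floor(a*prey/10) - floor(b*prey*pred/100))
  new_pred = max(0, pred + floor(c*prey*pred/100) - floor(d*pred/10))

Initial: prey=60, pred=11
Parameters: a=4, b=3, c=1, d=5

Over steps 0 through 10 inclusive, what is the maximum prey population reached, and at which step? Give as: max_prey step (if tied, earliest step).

Answer: 69 3

Derivation:
Step 1: prey: 60+24-19=65; pred: 11+6-5=12
Step 2: prey: 65+26-23=68; pred: 12+7-6=13
Step 3: prey: 68+27-26=69; pred: 13+8-6=15
Step 4: prey: 69+27-31=65; pred: 15+10-7=18
Step 5: prey: 65+26-35=56; pred: 18+11-9=20
Step 6: prey: 56+22-33=45; pred: 20+11-10=21
Step 7: prey: 45+18-28=35; pred: 21+9-10=20
Step 8: prey: 35+14-21=28; pred: 20+7-10=17
Step 9: prey: 28+11-14=25; pred: 17+4-8=13
Step 10: prey: 25+10-9=26; pred: 13+3-6=10
Max prey = 69 at step 3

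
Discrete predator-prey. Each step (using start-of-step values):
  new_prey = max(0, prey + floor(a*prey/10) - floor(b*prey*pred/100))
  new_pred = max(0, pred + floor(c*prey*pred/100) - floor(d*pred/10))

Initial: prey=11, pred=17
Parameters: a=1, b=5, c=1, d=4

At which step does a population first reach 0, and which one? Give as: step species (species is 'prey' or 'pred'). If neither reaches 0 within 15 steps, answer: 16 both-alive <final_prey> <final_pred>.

Step 1: prey: 11+1-9=3; pred: 17+1-6=12
Step 2: prey: 3+0-1=2; pred: 12+0-4=8
Step 3: prey: 2+0-0=2; pred: 8+0-3=5
Step 4: prey: 2+0-0=2; pred: 5+0-2=3
Step 5: prey: 2+0-0=2; pred: 3+0-1=2
Step 6: prey: 2+0-0=2; pred: 2+0-0=2
Steps 7-15: state stable at prey=2, pred=2 (no change)
No extinction within 15 steps

Answer: 16 both-alive 2 2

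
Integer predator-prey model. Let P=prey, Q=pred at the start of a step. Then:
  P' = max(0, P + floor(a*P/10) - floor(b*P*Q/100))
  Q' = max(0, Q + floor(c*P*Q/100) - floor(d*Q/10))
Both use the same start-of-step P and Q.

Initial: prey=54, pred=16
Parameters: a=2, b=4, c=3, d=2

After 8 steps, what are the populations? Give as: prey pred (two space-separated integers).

Answer: 0 19

Derivation:
Step 1: prey: 54+10-34=30; pred: 16+25-3=38
Step 2: prey: 30+6-45=0; pred: 38+34-7=65
Step 3: prey: 0+0-0=0; pred: 65+0-13=52
Step 4: prey: 0+0-0=0; pred: 52+0-10=42
Step 5: prey: 0+0-0=0; pred: 42+0-8=34
Step 6: prey: 0+0-0=0; pred: 34+0-6=28
Step 7: prey: 0+0-0=0; pred: 28+0-5=23
Step 8: prey: 0+0-0=0; pred: 23+0-4=19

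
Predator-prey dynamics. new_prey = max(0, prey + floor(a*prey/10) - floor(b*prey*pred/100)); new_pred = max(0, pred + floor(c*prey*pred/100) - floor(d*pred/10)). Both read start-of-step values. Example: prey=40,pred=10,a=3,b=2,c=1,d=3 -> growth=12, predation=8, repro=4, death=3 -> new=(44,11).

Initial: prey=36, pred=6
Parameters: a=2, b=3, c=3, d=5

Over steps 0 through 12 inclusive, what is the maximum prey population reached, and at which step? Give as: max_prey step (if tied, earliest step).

Answer: 37 1

Derivation:
Step 1: prey: 36+7-6=37; pred: 6+6-3=9
Step 2: prey: 37+7-9=35; pred: 9+9-4=14
Step 3: prey: 35+7-14=28; pred: 14+14-7=21
Step 4: prey: 28+5-17=16; pred: 21+17-10=28
Step 5: prey: 16+3-13=6; pred: 28+13-14=27
Step 6: prey: 6+1-4=3; pred: 27+4-13=18
Step 7: prey: 3+0-1=2; pred: 18+1-9=10
Step 8: prey: 2+0-0=2; pred: 10+0-5=5
Step 9: prey: 2+0-0=2; pred: 5+0-2=3
Step 10: prey: 2+0-0=2; pred: 3+0-1=2
Step 11: prey: 2+0-0=2; pred: 2+0-1=1
Step 12: prey: 2+0-0=2; pred: 1+0-0=1
Max prey = 37 at step 1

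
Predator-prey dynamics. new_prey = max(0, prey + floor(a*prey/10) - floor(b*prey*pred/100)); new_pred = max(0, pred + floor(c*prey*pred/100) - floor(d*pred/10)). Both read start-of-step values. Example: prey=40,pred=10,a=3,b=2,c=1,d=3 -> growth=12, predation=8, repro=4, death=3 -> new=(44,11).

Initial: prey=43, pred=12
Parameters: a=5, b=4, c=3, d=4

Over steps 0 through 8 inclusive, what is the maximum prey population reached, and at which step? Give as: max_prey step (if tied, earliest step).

Step 1: prey: 43+21-20=44; pred: 12+15-4=23
Step 2: prey: 44+22-40=26; pred: 23+30-9=44
Step 3: prey: 26+13-45=0; pred: 44+34-17=61
Step 4: prey: 0+0-0=0; pred: 61+0-24=37
Step 5: prey: 0+0-0=0; pred: 37+0-14=23
Step 6: prey: 0+0-0=0; pred: 23+0-9=14
Step 7: prey: 0+0-0=0; pred: 14+0-5=9
Step 8: prey: 0+0-0=0; pred: 9+0-3=6
Max prey = 44 at step 1

Answer: 44 1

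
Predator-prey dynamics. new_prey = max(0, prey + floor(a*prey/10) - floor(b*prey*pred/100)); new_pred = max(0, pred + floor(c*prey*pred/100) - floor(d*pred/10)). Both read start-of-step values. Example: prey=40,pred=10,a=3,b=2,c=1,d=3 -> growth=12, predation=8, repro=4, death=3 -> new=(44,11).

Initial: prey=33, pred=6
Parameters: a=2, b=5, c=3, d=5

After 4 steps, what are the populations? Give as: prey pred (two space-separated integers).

Step 1: prey: 33+6-9=30; pred: 6+5-3=8
Step 2: prey: 30+6-12=24; pred: 8+7-4=11
Step 3: prey: 24+4-13=15; pred: 11+7-5=13
Step 4: prey: 15+3-9=9; pred: 13+5-6=12

Answer: 9 12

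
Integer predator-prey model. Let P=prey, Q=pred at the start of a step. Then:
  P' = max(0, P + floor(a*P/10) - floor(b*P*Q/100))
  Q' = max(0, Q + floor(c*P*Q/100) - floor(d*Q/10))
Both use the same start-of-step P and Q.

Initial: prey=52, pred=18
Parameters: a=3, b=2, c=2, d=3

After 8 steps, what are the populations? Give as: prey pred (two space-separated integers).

Answer: 0 16

Derivation:
Step 1: prey: 52+15-18=49; pred: 18+18-5=31
Step 2: prey: 49+14-30=33; pred: 31+30-9=52
Step 3: prey: 33+9-34=8; pred: 52+34-15=71
Step 4: prey: 8+2-11=0; pred: 71+11-21=61
Step 5: prey: 0+0-0=0; pred: 61+0-18=43
Step 6: prey: 0+0-0=0; pred: 43+0-12=31
Step 7: prey: 0+0-0=0; pred: 31+0-9=22
Step 8: prey: 0+0-0=0; pred: 22+0-6=16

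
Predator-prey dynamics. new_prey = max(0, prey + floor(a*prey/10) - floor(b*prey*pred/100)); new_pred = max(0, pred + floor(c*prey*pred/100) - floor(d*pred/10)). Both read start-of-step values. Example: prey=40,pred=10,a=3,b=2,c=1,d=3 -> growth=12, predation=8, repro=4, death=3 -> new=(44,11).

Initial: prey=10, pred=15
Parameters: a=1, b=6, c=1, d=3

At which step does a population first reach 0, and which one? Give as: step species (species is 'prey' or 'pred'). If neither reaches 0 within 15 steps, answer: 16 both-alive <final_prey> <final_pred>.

Answer: 16 both-alive 1 3

Derivation:
Step 1: prey: 10+1-9=2; pred: 15+1-4=12
Step 2: prey: 2+0-1=1; pred: 12+0-3=9
Step 3: prey: 1+0-0=1; pred: 9+0-2=7
Step 4: prey: 1+0-0=1; pred: 7+0-2=5
Step 5: prey: 1+0-0=1; pred: 5+0-1=4
Step 6: prey: 1+0-0=1; pred: 4+0-1=3
Step 7: prey: 1+0-0=1; pred: 3+0-0=3
Steps 8-15: state stable at prey=1, pred=3 (no change)
No extinction within 15 steps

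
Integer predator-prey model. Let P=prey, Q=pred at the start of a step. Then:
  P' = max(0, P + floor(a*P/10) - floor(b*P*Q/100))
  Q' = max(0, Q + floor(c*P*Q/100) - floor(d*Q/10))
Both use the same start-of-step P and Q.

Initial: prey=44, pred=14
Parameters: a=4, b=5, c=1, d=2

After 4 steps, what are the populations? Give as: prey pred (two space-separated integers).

Step 1: prey: 44+17-30=31; pred: 14+6-2=18
Step 2: prey: 31+12-27=16; pred: 18+5-3=20
Step 3: prey: 16+6-16=6; pred: 20+3-4=19
Step 4: prey: 6+2-5=3; pred: 19+1-3=17

Answer: 3 17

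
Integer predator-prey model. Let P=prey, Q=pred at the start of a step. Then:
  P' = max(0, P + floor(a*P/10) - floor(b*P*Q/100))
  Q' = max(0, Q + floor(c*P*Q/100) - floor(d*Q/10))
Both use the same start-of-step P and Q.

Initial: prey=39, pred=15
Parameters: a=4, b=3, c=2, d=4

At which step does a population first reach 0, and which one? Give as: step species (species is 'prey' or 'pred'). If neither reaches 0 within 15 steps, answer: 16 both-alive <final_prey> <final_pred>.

Step 1: prey: 39+15-17=37; pred: 15+11-6=20
Step 2: prey: 37+14-22=29; pred: 20+14-8=26
Step 3: prey: 29+11-22=18; pred: 26+15-10=31
Step 4: prey: 18+7-16=9; pred: 31+11-12=30
Step 5: prey: 9+3-8=4; pred: 30+5-12=23
Step 6: prey: 4+1-2=3; pred: 23+1-9=15
Step 7: prey: 3+1-1=3; pred: 15+0-6=9
Step 8: prey: 3+1-0=4; pred: 9+0-3=6
Step 9: prey: 4+1-0=5; pred: 6+0-2=4
Step 10: prey: 5+2-0=7; pred: 4+0-1=3
Step 11: prey: 7+2-0=9; pred: 3+0-1=2
Step 12: prey: 9+3-0=12; pred: 2+0-0=2
Step 13: prey: 12+4-0=16; pred: 2+0-0=2
Step 14: prey: 16+6-0=22; pred: 2+0-0=2
Step 15: prey: 22+8-1=29; pred: 2+0-0=2
No extinction within 15 steps

Answer: 16 both-alive 29 2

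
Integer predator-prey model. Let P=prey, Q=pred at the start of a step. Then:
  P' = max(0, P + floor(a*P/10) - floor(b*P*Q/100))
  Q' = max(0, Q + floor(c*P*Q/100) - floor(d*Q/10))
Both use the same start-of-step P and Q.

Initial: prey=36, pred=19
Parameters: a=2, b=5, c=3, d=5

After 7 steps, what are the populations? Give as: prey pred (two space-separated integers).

Answer: 0 1

Derivation:
Step 1: prey: 36+7-34=9; pred: 19+20-9=30
Step 2: prey: 9+1-13=0; pred: 30+8-15=23
Step 3: prey: 0+0-0=0; pred: 23+0-11=12
Step 4: prey: 0+0-0=0; pred: 12+0-6=6
Step 5: prey: 0+0-0=0; pred: 6+0-3=3
Step 6: prey: 0+0-0=0; pred: 3+0-1=2
Step 7: prey: 0+0-0=0; pred: 2+0-1=1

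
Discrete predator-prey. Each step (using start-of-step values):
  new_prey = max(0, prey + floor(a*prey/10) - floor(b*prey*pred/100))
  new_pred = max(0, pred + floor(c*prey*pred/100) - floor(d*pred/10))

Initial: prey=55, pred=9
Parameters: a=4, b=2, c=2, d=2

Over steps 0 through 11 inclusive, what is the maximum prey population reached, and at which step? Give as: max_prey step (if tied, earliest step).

Answer: 72 2

Derivation:
Step 1: prey: 55+22-9=68; pred: 9+9-1=17
Step 2: prey: 68+27-23=72; pred: 17+23-3=37
Step 3: prey: 72+28-53=47; pred: 37+53-7=83
Step 4: prey: 47+18-78=0; pred: 83+78-16=145
Step 5: prey: 0+0-0=0; pred: 145+0-29=116
Step 6: prey: 0+0-0=0; pred: 116+0-23=93
Step 7: prey: 0+0-0=0; pred: 93+0-18=75
Step 8: prey: 0+0-0=0; pred: 75+0-15=60
Step 9: prey: 0+0-0=0; pred: 60+0-12=48
Step 10: prey: 0+0-0=0; pred: 48+0-9=39
Step 11: prey: 0+0-0=0; pred: 39+0-7=32
Max prey = 72 at step 2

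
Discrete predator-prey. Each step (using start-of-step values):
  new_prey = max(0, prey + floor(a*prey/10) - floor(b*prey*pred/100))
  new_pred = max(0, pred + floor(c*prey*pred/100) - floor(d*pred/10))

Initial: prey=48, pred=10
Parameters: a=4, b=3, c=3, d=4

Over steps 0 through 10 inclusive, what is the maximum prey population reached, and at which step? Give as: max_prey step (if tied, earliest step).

Answer: 53 1

Derivation:
Step 1: prey: 48+19-14=53; pred: 10+14-4=20
Step 2: prey: 53+21-31=43; pred: 20+31-8=43
Step 3: prey: 43+17-55=5; pred: 43+55-17=81
Step 4: prey: 5+2-12=0; pred: 81+12-32=61
Step 5: prey: 0+0-0=0; pred: 61+0-24=37
Step 6: prey: 0+0-0=0; pred: 37+0-14=23
Step 7: prey: 0+0-0=0; pred: 23+0-9=14
Step 8: prey: 0+0-0=0; pred: 14+0-5=9
Step 9: prey: 0+0-0=0; pred: 9+0-3=6
Step 10: prey: 0+0-0=0; pred: 6+0-2=4
Max prey = 53 at step 1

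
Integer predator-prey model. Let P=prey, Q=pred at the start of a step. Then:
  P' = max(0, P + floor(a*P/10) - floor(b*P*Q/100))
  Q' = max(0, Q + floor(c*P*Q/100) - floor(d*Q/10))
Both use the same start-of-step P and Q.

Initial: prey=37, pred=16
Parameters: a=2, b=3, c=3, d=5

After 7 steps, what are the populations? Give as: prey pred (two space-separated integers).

Step 1: prey: 37+7-17=27; pred: 16+17-8=25
Step 2: prey: 27+5-20=12; pred: 25+20-12=33
Step 3: prey: 12+2-11=3; pred: 33+11-16=28
Step 4: prey: 3+0-2=1; pred: 28+2-14=16
Step 5: prey: 1+0-0=1; pred: 16+0-8=8
Step 6: prey: 1+0-0=1; pred: 8+0-4=4
Step 7: prey: 1+0-0=1; pred: 4+0-2=2

Answer: 1 2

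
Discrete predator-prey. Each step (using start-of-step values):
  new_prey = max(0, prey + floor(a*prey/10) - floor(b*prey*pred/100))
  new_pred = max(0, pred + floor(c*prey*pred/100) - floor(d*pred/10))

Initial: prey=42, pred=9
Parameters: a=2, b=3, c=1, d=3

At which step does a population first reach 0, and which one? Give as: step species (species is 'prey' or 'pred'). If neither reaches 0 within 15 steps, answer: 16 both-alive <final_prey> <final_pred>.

Step 1: prey: 42+8-11=39; pred: 9+3-2=10
Step 2: prey: 39+7-11=35; pred: 10+3-3=10
Step 3: prey: 35+7-10=32; pred: 10+3-3=10
Step 4: prey: 32+6-9=29; pred: 10+3-3=10
Step 5: prey: 29+5-8=26; pred: 10+2-3=9
Step 6: prey: 26+5-7=24; pred: 9+2-2=9
Step 7: prey: 24+4-6=22; pred: 9+2-2=9
Step 8: prey: 22+4-5=21; pred: 9+1-2=8
Step 9: prey: 21+4-5=20; pred: 8+1-2=7
Step 10: prey: 20+4-4=20; pred: 7+1-2=6
Step 11: prey: 20+4-3=21; pred: 6+1-1=6
Step 12: prey: 21+4-3=22; pred: 6+1-1=6
Step 13: prey: 22+4-3=23; pred: 6+1-1=6
Step 14: prey: 23+4-4=23; pred: 6+1-1=6
Steps 15-15: state stable at prey=23, pred=6 (no change)
No extinction within 15 steps

Answer: 16 both-alive 23 6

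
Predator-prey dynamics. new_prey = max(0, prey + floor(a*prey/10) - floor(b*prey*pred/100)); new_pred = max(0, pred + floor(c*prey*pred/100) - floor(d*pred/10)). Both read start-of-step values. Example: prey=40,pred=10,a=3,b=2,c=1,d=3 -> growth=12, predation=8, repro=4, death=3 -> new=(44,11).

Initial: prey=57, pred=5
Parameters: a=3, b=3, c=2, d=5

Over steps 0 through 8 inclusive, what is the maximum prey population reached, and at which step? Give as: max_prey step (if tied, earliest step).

Step 1: prey: 57+17-8=66; pred: 5+5-2=8
Step 2: prey: 66+19-15=70; pred: 8+10-4=14
Step 3: prey: 70+21-29=62; pred: 14+19-7=26
Step 4: prey: 62+18-48=32; pred: 26+32-13=45
Step 5: prey: 32+9-43=0; pred: 45+28-22=51
Step 6: prey: 0+0-0=0; pred: 51+0-25=26
Step 7: prey: 0+0-0=0; pred: 26+0-13=13
Step 8: prey: 0+0-0=0; pred: 13+0-6=7
Max prey = 70 at step 2

Answer: 70 2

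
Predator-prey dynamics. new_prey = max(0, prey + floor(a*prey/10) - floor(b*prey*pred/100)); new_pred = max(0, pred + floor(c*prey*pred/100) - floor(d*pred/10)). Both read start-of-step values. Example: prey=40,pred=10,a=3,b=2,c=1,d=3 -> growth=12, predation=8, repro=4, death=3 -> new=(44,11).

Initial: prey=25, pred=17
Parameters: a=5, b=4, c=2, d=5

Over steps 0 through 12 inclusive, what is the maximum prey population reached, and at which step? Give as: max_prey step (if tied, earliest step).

Step 1: prey: 25+12-17=20; pred: 17+8-8=17
Step 2: prey: 20+10-13=17; pred: 17+6-8=15
Step 3: prey: 17+8-10=15; pred: 15+5-7=13
Step 4: prey: 15+7-7=15; pred: 13+3-6=10
Step 5: prey: 15+7-6=16; pred: 10+3-5=8
Step 6: prey: 16+8-5=19; pred: 8+2-4=6
Step 7: prey: 19+9-4=24; pred: 6+2-3=5
Step 8: prey: 24+12-4=32; pred: 5+2-2=5
Step 9: prey: 32+16-6=42; pred: 5+3-2=6
Step 10: prey: 42+21-10=53; pred: 6+5-3=8
Step 11: prey: 53+26-16=63; pred: 8+8-4=12
Step 12: prey: 63+31-30=64; pred: 12+15-6=21
Max prey = 64 at step 12

Answer: 64 12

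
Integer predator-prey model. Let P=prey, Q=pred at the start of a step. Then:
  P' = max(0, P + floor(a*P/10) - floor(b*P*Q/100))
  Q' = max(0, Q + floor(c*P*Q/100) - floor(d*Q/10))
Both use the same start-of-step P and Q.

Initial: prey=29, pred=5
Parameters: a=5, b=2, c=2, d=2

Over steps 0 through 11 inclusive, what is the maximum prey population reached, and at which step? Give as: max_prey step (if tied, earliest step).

Answer: 85 4

Derivation:
Step 1: prey: 29+14-2=41; pred: 5+2-1=6
Step 2: prey: 41+20-4=57; pred: 6+4-1=9
Step 3: prey: 57+28-10=75; pred: 9+10-1=18
Step 4: prey: 75+37-27=85; pred: 18+27-3=42
Step 5: prey: 85+42-71=56; pred: 42+71-8=105
Step 6: prey: 56+28-117=0; pred: 105+117-21=201
Step 7: prey: 0+0-0=0; pred: 201+0-40=161
Step 8: prey: 0+0-0=0; pred: 161+0-32=129
Step 9: prey: 0+0-0=0; pred: 129+0-25=104
Step 10: prey: 0+0-0=0; pred: 104+0-20=84
Step 11: prey: 0+0-0=0; pred: 84+0-16=68
Max prey = 85 at step 4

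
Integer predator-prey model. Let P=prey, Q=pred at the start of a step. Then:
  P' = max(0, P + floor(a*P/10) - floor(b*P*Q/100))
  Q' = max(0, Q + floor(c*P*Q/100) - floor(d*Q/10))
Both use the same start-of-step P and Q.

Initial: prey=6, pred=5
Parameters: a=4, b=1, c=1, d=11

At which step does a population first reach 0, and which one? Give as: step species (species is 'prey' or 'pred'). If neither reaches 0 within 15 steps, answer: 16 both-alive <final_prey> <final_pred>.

Step 1: prey: 6+2-0=8; pred: 5+0-5=0
First extinction: pred at step 1

Answer: 1 pred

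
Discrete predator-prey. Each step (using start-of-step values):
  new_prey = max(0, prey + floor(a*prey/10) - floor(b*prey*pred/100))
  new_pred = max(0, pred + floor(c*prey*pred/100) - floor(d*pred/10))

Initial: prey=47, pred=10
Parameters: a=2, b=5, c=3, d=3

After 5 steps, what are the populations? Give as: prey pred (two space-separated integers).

Answer: 0 15

Derivation:
Step 1: prey: 47+9-23=33; pred: 10+14-3=21
Step 2: prey: 33+6-34=5; pred: 21+20-6=35
Step 3: prey: 5+1-8=0; pred: 35+5-10=30
Step 4: prey: 0+0-0=0; pred: 30+0-9=21
Step 5: prey: 0+0-0=0; pred: 21+0-6=15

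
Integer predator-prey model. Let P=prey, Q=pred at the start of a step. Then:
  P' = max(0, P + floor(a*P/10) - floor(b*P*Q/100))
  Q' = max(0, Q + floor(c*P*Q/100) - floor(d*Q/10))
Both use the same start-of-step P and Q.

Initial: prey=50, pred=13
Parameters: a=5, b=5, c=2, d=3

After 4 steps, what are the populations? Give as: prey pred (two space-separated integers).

Answer: 0 26

Derivation:
Step 1: prey: 50+25-32=43; pred: 13+13-3=23
Step 2: prey: 43+21-49=15; pred: 23+19-6=36
Step 3: prey: 15+7-27=0; pred: 36+10-10=36
Step 4: prey: 0+0-0=0; pred: 36+0-10=26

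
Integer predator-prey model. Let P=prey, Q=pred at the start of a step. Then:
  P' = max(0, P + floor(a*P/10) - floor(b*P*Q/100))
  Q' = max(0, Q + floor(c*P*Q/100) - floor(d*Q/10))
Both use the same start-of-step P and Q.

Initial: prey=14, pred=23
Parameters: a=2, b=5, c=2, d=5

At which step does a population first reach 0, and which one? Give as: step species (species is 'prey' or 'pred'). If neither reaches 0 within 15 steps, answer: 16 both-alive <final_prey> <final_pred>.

Step 1: prey: 14+2-16=0; pred: 23+6-11=18
First extinction: prey at step 1

Answer: 1 prey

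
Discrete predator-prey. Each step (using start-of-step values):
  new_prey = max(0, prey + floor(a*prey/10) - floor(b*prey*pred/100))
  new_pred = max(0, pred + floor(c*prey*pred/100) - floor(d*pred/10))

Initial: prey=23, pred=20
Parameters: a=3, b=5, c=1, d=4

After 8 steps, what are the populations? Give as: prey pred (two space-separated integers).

Step 1: prey: 23+6-23=6; pred: 20+4-8=16
Step 2: prey: 6+1-4=3; pred: 16+0-6=10
Step 3: prey: 3+0-1=2; pred: 10+0-4=6
Step 4: prey: 2+0-0=2; pred: 6+0-2=4
Step 5: prey: 2+0-0=2; pred: 4+0-1=3
Step 6: prey: 2+0-0=2; pred: 3+0-1=2
Step 7: prey: 2+0-0=2; pred: 2+0-0=2
Step 8: prey: 2+0-0=2; pred: 2+0-0=2

Answer: 2 2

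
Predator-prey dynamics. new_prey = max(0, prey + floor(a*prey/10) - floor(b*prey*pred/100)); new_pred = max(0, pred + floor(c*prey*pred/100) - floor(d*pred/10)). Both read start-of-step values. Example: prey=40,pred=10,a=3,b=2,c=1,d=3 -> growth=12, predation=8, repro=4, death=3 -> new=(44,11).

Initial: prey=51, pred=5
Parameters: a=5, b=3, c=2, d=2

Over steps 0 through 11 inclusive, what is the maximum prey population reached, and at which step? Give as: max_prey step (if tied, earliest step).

Answer: 85 2

Derivation:
Step 1: prey: 51+25-7=69; pred: 5+5-1=9
Step 2: prey: 69+34-18=85; pred: 9+12-1=20
Step 3: prey: 85+42-51=76; pred: 20+34-4=50
Step 4: prey: 76+38-114=0; pred: 50+76-10=116
Step 5: prey: 0+0-0=0; pred: 116+0-23=93
Step 6: prey: 0+0-0=0; pred: 93+0-18=75
Step 7: prey: 0+0-0=0; pred: 75+0-15=60
Step 8: prey: 0+0-0=0; pred: 60+0-12=48
Step 9: prey: 0+0-0=0; pred: 48+0-9=39
Step 10: prey: 0+0-0=0; pred: 39+0-7=32
Step 11: prey: 0+0-0=0; pred: 32+0-6=26
Max prey = 85 at step 2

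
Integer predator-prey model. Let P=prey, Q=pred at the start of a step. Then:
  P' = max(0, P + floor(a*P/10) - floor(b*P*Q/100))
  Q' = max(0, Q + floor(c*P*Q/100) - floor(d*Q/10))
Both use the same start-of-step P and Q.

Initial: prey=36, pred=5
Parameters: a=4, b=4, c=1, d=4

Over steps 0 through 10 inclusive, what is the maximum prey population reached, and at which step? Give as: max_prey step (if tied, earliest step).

Answer: 101 6

Derivation:
Step 1: prey: 36+14-7=43; pred: 5+1-2=4
Step 2: prey: 43+17-6=54; pred: 4+1-1=4
Step 3: prey: 54+21-8=67; pred: 4+2-1=5
Step 4: prey: 67+26-13=80; pred: 5+3-2=6
Step 5: prey: 80+32-19=93; pred: 6+4-2=8
Step 6: prey: 93+37-29=101; pred: 8+7-3=12
Step 7: prey: 101+40-48=93; pred: 12+12-4=20
Step 8: prey: 93+37-74=56; pred: 20+18-8=30
Step 9: prey: 56+22-67=11; pred: 30+16-12=34
Step 10: prey: 11+4-14=1; pred: 34+3-13=24
Max prey = 101 at step 6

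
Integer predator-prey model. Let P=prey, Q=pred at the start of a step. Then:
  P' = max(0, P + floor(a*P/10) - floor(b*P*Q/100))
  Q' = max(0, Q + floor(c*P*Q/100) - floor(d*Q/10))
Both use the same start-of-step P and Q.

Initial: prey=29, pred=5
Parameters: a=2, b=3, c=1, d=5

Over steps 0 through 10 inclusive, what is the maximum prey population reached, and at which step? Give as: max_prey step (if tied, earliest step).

Answer: 107 10

Derivation:
Step 1: prey: 29+5-4=30; pred: 5+1-2=4
Step 2: prey: 30+6-3=33; pred: 4+1-2=3
Step 3: prey: 33+6-2=37; pred: 3+0-1=2
Step 4: prey: 37+7-2=42; pred: 2+0-1=1
Step 5: prey: 42+8-1=49; pred: 1+0-0=1
Step 6: prey: 49+9-1=57; pred: 1+0-0=1
Step 7: prey: 57+11-1=67; pred: 1+0-0=1
Step 8: prey: 67+13-2=78; pred: 1+0-0=1
Step 9: prey: 78+15-2=91; pred: 1+0-0=1
Step 10: prey: 91+18-2=107; pred: 1+0-0=1
Max prey = 107 at step 10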